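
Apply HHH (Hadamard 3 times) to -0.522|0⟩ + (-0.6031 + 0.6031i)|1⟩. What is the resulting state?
(-0.7956 + 0.4265i)|0⟩ + (0.05735 - 0.4265i)|1⟩

H² = I, so H^3 = H: a single Hadamard. With (a, b) = (-0.522, (-0.6031 + 0.6031i)), H gives ((a + b)/√2, (a − b)/√2) = ((-0.7956 + 0.4265i), (0.05735 - 0.4265i)).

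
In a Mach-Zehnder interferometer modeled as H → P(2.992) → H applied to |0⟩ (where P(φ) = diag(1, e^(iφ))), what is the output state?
(0.005584 + 0.07452i)|0⟩ + (0.9944 - 0.07452i)|1⟩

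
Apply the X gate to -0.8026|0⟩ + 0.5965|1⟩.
0.5965|0⟩ - 0.8026|1⟩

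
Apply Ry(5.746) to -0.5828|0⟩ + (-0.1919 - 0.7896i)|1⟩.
(0.6128 + 0.2095i)|0⟩ + (0.03036 + 0.7613i)|1⟩

Ry(5.746) = [[cos(θ/2), −sin(θ/2)], [sin(θ/2), cos(θ/2)]]; θ = 5.746, cos(θ/2) ≈ -0.964145, sin(θ/2) ≈ 0.265375.
With a = amp(|0⟩) = -0.5828 and b = amp(|1⟩) = (-0.1919 - 0.7896i):
new amp(|0⟩) = (-0.964145)·a + (-0.265375)·b = (0.6128 + 0.2095i)
new amp(|1⟩) = (0.265375)·a + (-0.964145)·b = (0.03036 + 0.7613i)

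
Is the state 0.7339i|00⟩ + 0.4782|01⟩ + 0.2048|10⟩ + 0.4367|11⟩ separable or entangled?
Entangled

Writing the state as a|00⟩ + b|01⟩ + c|10⟩ + d|11⟩, it is a product state iff ad − bc = 0.
Here (a, b, c, d) = (0.7339i, 0.4782, 0.2048, 0.4367): ad − bc = (0.7339i)(0.4367) − (0.4782)(0.2048) = (-0.09794 + 0.3205i) ≠ 0, so the state is entangled.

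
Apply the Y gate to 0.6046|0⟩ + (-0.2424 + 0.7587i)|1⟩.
(0.7587 + 0.2424i)|0⟩ + 0.6046i|1⟩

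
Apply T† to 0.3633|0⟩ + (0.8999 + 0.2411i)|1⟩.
0.3633|0⟩ + (0.8068 - 0.4658i)|1⟩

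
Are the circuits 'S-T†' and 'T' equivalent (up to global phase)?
Yes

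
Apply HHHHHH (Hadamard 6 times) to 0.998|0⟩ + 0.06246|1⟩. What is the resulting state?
0.998|0⟩ + 0.06246|1⟩

H² = I, so an even number of Hadamards cancels: H^6 = I and the state is unchanged.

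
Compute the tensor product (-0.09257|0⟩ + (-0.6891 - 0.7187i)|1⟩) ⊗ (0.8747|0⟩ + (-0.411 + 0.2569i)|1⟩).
-0.08097|00⟩ + (0.03805 - 0.02378i)|01⟩ + (-0.6028 - 0.6286i)|10⟩ + (0.4679 + 0.1184i)|11⟩

amp(|b₁b₂…⟩) = product of the factor amplitudes for bits b₁, b₂, …; only kets whose every factor amplitude is nonzero survive.
|00⟩: (-0.09257)(0.8747) = -0.08097
|01⟩: (-0.09257)(-0.411 + 0.2569i) = (0.03805 - 0.02378i)
|10⟩: (-0.6891 - 0.7187i)(0.8747) = (-0.6028 - 0.6286i)
|11⟩: (-0.6891 - 0.7187i)(-0.411 + 0.2569i) = (0.4679 + 0.1184i)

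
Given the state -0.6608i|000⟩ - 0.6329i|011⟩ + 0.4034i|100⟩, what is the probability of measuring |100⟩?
0.1627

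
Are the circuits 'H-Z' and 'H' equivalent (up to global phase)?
No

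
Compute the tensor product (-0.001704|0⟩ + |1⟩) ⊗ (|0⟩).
-0.001704|00⟩ + |10⟩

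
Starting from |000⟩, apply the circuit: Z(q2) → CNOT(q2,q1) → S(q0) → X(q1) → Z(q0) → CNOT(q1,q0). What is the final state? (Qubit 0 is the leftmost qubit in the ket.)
|110⟩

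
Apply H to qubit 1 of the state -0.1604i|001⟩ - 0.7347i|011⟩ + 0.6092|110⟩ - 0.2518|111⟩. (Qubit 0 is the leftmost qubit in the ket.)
-0.6329i|001⟩ + 0.4061i|011⟩ + 0.4308|100⟩ - 0.178|101⟩ - 0.4308|110⟩ + 0.178|111⟩

H on qubit 1 mixes each pair of kets that differ only in qubit 1: amplitudes (a, b) of (|…0…⟩, |…1…⟩) become ((a + b)/√2, (a − b)/√2). Kets absent from the input have amplitude 0.
(|001⟩, |011⟩): (a, b) = (-0.1604i, -0.7347i) → (-0.6329i, 0.4061i)
(|100⟩, |110⟩): (a, b) = (0, 0.6092) → (0.4308, -0.4308)
(|101⟩, |111⟩): (a, b) = (0, -0.2518) → (-0.178, 0.178)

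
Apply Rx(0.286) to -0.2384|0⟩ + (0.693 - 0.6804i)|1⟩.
(-0.3329 - 0.09876i)|0⟩ + (0.6859 - 0.6395i)|1⟩

Rx(0.286) = [[cos(θ/2), −i·sin(θ/2)], [−i·sin(θ/2), cos(θ/2)]]; θ = 0.286, cos(θ/2) ≈ 0.989793, sin(θ/2) ≈ 0.142513.
With a = amp(|0⟩) = -0.2384 and b = amp(|1⟩) = (0.693 - 0.6804i):
new amp(|0⟩) = (0.989793)·a + (-0.142513i)·b = (-0.3329 - 0.09876i)
new amp(|1⟩) = (-0.142513i)·a + (0.989793)·b = (0.6859 - 0.6395i)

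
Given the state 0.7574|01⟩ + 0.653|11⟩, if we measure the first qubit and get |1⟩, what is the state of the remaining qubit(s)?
|1⟩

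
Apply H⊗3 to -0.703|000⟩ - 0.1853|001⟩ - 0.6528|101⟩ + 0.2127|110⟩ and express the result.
-0.4697|000⟩ + 0.123|001⟩ - 0.6201|010⟩ - 0.02744|011⟩ - 0.1585|100⟩ - 0.489|101⟩ - 0.008061|110⟩ - 0.3386|111⟩

H⊗3 gives amp(|y⟩) = (1/2√2) Σ_x (−1)^(x·y) amp(|x⟩), where x·y is the number of positions in which both x and y have a 1.
|000⟩: (-0.703 - 0.1853 - 0.6528 + 0.2127)/(2√2) = -0.4697
|001⟩: (-0.703 + 0.1853 + 0.6528 + 0.2127)/(2√2) = 0.123
|010⟩: (-0.703 - 0.1853 - 0.6528 - 0.2127)/(2√2) = -0.6201
|011⟩: (-0.703 + 0.1853 + 0.6528 - 0.2127)/(2√2) = -0.02744
|100⟩: (-0.703 - 0.1853 + 0.6528 - 0.2127)/(2√2) = -0.1585
|101⟩: (-0.703 + 0.1853 - 0.6528 - 0.2127)/(2√2) = -0.489
|110⟩: (-0.703 - 0.1853 + 0.6528 + 0.2127)/(2√2) = -0.008061
|111⟩: (-0.703 + 0.1853 - 0.6528 + 0.2127)/(2√2) = -0.3386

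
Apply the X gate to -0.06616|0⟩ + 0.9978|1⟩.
0.9978|0⟩ - 0.06616|1⟩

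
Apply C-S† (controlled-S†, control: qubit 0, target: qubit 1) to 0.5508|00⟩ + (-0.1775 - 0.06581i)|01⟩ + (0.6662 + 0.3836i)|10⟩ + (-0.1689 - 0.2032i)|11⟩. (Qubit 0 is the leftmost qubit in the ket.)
0.5508|00⟩ + (-0.1775 - 0.06581i)|01⟩ + (0.6662 + 0.3836i)|10⟩ + (-0.2032 + 0.1689i)|11⟩

C-S† leaves the control-|0⟩ kets |00⟩, |01⟩ unchanged and applies S† to qubit 1 on the control-|1⟩ pair (|10⟩, |11⟩).
S† = [[1, 0], [0, -i]].
With a = amp(|10⟩) = (0.6662 + 0.3836i) and b = amp(|11⟩) = (-0.1689 - 0.2032i):
new amp(|10⟩) = (1)·a = (0.6662 + 0.3836i)
new amp(|11⟩) = (-i)·b = (-0.2032 + 0.1689i)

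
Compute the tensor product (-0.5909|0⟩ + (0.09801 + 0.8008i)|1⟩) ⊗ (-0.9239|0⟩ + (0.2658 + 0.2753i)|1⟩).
0.5459|00⟩ + (-0.1571 - 0.1627i)|01⟩ + (-0.09055 - 0.7399i)|10⟩ + (-0.1944 + 0.2398i)|11⟩

amp(|b₁b₂…⟩) = product of the factor amplitudes for bits b₁, b₂, …; only kets whose every factor amplitude is nonzero survive.
|00⟩: (-0.5909)(-0.9239) = 0.5459
|01⟩: (-0.5909)(0.2658 + 0.2753i) = (-0.1571 - 0.1627i)
|10⟩: (0.09801 + 0.8008i)(-0.9239) = (-0.09055 - 0.7399i)
|11⟩: (0.09801 + 0.8008i)(0.2658 + 0.2753i) = (-0.1944 + 0.2398i)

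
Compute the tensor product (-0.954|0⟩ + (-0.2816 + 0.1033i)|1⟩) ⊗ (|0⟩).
-0.954|00⟩ + (-0.2816 + 0.1033i)|10⟩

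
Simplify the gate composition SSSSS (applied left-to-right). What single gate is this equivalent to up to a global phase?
S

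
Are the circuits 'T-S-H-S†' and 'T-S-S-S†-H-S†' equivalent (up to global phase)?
Yes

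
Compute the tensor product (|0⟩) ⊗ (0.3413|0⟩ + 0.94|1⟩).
0.3413|00⟩ + 0.94|01⟩

amp(|b₁b₂…⟩) = product of the factor amplitudes for bits b₁, b₂, …; only kets whose every factor amplitude is nonzero survive.
|00⟩: (1)(0.3413) = 0.3413
|01⟩: (1)(0.94) = 0.94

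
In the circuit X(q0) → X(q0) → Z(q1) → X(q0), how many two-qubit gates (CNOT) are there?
0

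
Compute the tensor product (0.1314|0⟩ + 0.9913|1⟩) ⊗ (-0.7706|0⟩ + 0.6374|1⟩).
-0.1013|00⟩ + 0.08375|01⟩ - 0.7639|10⟩ + 0.6319|11⟩

amp(|b₁b₂…⟩) = product of the factor amplitudes for bits b₁, b₂, …; only kets whose every factor amplitude is nonzero survive.
|00⟩: (0.1314)(-0.7706) = -0.1013
|01⟩: (0.1314)(0.6374) = 0.08375
|10⟩: (0.9913)(-0.7706) = -0.7639
|11⟩: (0.9913)(0.6374) = 0.6319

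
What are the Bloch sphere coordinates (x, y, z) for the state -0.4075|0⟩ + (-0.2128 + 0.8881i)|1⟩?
(0.1734, -0.7238, -0.6679)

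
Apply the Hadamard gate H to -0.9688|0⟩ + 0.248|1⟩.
-0.5097|0⟩ - 0.8604|1⟩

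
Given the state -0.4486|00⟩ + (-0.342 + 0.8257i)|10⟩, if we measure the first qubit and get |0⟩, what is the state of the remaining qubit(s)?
-|0⟩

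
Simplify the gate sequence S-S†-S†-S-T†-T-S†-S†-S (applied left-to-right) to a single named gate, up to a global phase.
S†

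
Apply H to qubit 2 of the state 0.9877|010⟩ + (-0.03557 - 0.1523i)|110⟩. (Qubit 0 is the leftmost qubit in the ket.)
0.6984|010⟩ + 0.6984|011⟩ + (-0.02515 - 0.1077i)|110⟩ + (-0.02515 - 0.1077i)|111⟩

H on qubit 2 mixes each pair of kets that differ only in qubit 2: amplitudes (a, b) of (|…0…⟩, |…1…⟩) become ((a + b)/√2, (a − b)/√2). Kets absent from the input have amplitude 0.
(|010⟩, |011⟩): (a, b) = (0.9877, 0) → (0.6984, 0.6984)
(|110⟩, |111⟩): (a, b) = ((-0.03557 - 0.1523i), 0) → ((-0.02515 - 0.1077i), (-0.02515 - 0.1077i))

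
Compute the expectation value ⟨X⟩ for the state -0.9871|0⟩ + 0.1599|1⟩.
-0.3157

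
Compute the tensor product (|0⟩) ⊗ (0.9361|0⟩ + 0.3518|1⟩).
0.9361|00⟩ + 0.3518|01⟩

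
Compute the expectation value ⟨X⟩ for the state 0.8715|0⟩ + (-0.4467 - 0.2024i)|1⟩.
-0.7786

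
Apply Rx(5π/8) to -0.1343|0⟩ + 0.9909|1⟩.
(-0.07461 - 0.8239i)|0⟩ + (0.5505 + 0.1117i)|1⟩

Rx(5π/8) = [[cos(θ/2), −i·sin(θ/2)], [−i·sin(θ/2), cos(θ/2)]]; θ = 5π/8, cos(θ/2) ≈ 0.55557, sin(θ/2) ≈ 0.83147.
With a = amp(|0⟩) = -0.1343 and b = amp(|1⟩) = 0.9909:
new amp(|0⟩) = (0.55557)·a + (-0.83147i)·b = (-0.07461 - 0.8239i)
new amp(|1⟩) = (-0.83147i)·a + (0.55557)·b = (0.5505 + 0.1117i)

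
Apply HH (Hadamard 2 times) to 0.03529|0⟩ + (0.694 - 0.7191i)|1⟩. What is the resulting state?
0.03529|0⟩ + (0.694 - 0.7191i)|1⟩

H² = I, so an even number of Hadamards cancels: H^2 = I and the state is unchanged.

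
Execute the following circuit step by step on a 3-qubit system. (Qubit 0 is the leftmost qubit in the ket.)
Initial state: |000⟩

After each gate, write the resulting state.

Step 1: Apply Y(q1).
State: i|010⟩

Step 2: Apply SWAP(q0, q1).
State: i|100⟩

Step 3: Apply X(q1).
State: i|110⟩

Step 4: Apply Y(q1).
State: |100⟩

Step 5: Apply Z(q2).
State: |100⟩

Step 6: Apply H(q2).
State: 1/√2|100⟩ + 1/√2|101⟩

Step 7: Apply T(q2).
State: 1/√2|100⟩ + (1/2 + (1/2)i)|101⟩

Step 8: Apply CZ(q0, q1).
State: 1/√2|100⟩ + (1/2 + (1/2)i)|101⟩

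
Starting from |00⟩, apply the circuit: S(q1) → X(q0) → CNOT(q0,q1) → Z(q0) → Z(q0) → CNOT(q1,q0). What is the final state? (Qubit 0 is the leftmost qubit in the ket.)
|01⟩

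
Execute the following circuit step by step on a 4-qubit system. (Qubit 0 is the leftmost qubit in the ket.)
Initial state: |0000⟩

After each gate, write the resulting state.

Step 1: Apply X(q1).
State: |0100⟩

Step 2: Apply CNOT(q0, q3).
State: |0100⟩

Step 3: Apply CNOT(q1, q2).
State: |0110⟩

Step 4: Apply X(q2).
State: |0100⟩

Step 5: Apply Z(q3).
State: |0100⟩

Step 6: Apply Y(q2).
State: i|0110⟩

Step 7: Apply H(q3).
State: (1/√2)i|0110⟩ + (1/√2)i|0111⟩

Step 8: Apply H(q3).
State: i|0110⟩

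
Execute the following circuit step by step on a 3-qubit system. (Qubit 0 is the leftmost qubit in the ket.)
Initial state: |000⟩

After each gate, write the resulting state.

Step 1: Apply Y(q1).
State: i|010⟩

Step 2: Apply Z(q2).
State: i|010⟩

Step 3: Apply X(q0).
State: i|110⟩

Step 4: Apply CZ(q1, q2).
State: i|110⟩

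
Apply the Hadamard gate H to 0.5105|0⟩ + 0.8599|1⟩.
0.969|0⟩ - 0.2471|1⟩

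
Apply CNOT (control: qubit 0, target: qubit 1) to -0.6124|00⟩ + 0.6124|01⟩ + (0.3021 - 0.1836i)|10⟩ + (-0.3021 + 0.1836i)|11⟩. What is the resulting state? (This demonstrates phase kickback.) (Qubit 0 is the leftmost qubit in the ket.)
-0.6124|00⟩ + 0.6124|01⟩ + (-0.3021 + 0.1836i)|10⟩ + (0.3021 - 0.1836i)|11⟩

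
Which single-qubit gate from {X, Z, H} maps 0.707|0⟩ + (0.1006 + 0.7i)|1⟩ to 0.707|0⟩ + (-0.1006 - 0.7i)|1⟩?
Z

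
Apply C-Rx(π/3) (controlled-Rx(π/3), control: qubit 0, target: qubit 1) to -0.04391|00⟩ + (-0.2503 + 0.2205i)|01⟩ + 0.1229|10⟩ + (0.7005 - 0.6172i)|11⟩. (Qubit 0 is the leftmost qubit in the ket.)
-0.04391|00⟩ + (-0.2503 + 0.2205i)|01⟩ + (-0.2022 - 0.3503i)|10⟩ + (0.6067 - 0.596i)|11⟩

C-Rx(π/3) leaves the control-|0⟩ kets |00⟩, |01⟩ unchanged and applies Rx(π/3) to qubit 1 on the control-|1⟩ pair (|10⟩, |11⟩).
Rx(π/3) = [[cos(θ/2), −i·sin(θ/2)], [−i·sin(θ/2), cos(θ/2)]]; θ = π/3, cos(θ/2) ≈ 0.866025, sin(θ/2) ≈ 0.5.
With a = amp(|10⟩) = 0.1229 and b = amp(|11⟩) = (0.7005 - 0.6172i):
new amp(|10⟩) = (0.866025)·a + (-0.5i)·b = (-0.2022 - 0.3503i)
new amp(|11⟩) = (-0.5i)·a + (0.866025)·b = (0.6067 - 0.596i)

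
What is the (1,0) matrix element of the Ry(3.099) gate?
0.9998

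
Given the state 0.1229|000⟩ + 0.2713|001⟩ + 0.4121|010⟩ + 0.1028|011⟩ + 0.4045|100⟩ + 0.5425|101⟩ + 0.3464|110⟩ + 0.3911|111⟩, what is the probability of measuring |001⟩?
0.0736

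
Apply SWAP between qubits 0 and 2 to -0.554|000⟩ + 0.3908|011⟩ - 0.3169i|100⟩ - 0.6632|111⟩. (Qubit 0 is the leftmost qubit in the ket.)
-0.554|000⟩ - 0.3169i|001⟩ + 0.3908|110⟩ - 0.6632|111⟩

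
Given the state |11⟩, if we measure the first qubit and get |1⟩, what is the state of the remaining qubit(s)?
|1⟩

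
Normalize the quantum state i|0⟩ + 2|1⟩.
(1/√5)i|0⟩ + 0.8944|1⟩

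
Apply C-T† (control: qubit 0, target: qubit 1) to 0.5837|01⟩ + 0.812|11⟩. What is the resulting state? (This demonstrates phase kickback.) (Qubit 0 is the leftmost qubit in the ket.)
0.5837|01⟩ + (0.5742 - 0.5742i)|11⟩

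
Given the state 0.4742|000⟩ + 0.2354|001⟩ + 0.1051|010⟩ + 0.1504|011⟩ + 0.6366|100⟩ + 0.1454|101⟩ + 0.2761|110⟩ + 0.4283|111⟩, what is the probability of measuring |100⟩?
0.4053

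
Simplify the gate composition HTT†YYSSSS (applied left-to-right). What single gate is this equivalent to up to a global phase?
H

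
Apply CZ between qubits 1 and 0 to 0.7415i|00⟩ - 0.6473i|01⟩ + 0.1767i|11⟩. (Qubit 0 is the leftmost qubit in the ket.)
0.7415i|00⟩ - 0.6473i|01⟩ - 0.1767i|11⟩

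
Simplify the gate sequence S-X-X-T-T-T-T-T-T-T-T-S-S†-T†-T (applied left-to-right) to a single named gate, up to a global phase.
S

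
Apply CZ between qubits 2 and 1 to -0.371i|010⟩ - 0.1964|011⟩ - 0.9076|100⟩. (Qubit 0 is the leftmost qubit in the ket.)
-0.371i|010⟩ + 0.1964|011⟩ - 0.9076|100⟩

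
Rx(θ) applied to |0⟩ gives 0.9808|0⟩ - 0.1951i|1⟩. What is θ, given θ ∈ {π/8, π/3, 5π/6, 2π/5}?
π/8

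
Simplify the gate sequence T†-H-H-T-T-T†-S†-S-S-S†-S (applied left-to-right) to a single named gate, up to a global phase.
S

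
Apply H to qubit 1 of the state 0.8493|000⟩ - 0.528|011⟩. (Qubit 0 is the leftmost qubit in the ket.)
0.6005|000⟩ - 0.3734|001⟩ + 0.6005|010⟩ + 0.3734|011⟩

H on qubit 1 mixes each pair of kets that differ only in qubit 1: amplitudes (a, b) of (|…0…⟩, |…1…⟩) become ((a + b)/√2, (a − b)/√2). Kets absent from the input have amplitude 0.
(|000⟩, |010⟩): (a, b) = (0.8493, 0) → (0.6005, 0.6005)
(|001⟩, |011⟩): (a, b) = (0, -0.528) → (-0.3734, 0.3734)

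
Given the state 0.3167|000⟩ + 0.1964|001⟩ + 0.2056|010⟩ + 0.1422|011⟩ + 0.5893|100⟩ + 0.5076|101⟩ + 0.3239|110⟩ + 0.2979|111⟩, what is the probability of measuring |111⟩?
0.08874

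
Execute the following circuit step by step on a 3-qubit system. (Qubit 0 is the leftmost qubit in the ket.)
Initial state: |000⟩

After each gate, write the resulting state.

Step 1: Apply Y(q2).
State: i|001⟩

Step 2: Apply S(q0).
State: i|001⟩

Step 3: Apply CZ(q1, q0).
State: i|001⟩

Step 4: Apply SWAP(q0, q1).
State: i|001⟩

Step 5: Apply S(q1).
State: i|001⟩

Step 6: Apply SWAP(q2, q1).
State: i|010⟩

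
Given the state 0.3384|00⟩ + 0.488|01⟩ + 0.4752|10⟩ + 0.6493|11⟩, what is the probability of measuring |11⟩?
0.4216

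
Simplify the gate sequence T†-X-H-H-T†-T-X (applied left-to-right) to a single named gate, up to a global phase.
T†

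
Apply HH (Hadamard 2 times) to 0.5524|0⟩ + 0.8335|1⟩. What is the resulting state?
0.5524|0⟩ + 0.8335|1⟩

H² = I, so an even number of Hadamards cancels: H^2 = I and the state is unchanged.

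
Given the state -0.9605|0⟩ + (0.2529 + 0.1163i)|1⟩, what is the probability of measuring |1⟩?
0.07748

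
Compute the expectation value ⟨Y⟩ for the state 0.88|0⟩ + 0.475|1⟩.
0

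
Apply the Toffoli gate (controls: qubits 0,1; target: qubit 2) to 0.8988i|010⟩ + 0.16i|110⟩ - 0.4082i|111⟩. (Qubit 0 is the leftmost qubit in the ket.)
0.8988i|010⟩ - 0.4082i|110⟩ + 0.16i|111⟩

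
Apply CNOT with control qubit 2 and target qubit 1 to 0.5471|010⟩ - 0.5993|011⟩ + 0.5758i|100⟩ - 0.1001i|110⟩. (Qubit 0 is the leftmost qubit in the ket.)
-0.5993|001⟩ + 0.5471|010⟩ + 0.5758i|100⟩ - 0.1001i|110⟩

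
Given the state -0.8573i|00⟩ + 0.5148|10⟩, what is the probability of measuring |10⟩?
0.265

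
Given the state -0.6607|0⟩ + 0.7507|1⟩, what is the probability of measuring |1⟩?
0.5636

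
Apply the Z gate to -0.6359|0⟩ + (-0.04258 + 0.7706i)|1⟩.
-0.6359|0⟩ + (0.04258 - 0.7706i)|1⟩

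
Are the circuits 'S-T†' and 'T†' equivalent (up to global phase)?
No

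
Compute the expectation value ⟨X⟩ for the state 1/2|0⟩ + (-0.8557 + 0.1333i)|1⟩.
-0.8557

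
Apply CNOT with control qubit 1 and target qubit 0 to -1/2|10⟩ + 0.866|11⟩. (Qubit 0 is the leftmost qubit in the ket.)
0.866|01⟩ - 1/2|10⟩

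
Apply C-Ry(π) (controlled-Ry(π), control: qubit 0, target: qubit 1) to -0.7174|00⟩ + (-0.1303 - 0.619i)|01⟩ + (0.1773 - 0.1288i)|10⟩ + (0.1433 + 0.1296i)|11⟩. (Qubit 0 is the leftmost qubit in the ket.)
-0.7174|00⟩ + (-0.1303 - 0.619i)|01⟩ + (-0.1433 - 0.1296i)|10⟩ + (0.1773 - 0.1288i)|11⟩

C-Ry(π) leaves the control-|0⟩ kets |00⟩, |01⟩ unchanged and applies Ry(π) to qubit 1 on the control-|1⟩ pair (|10⟩, |11⟩).
Ry(π) = [[cos(θ/2), −sin(θ/2)], [sin(θ/2), cos(θ/2)]]; θ = π, cos(θ/2) ≈ 0, sin(θ/2) ≈ 1.
With a = amp(|10⟩) = (0.1773 - 0.1288i) and b = amp(|11⟩) = (0.1433 + 0.1296i):
new amp(|10⟩) = (-1)·b = (-0.1433 - 0.1296i)
new amp(|11⟩) = (1)·a = (0.1773 - 0.1288i)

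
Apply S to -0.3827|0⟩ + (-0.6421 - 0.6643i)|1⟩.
-0.3827|0⟩ + (0.6643 - 0.6421i)|1⟩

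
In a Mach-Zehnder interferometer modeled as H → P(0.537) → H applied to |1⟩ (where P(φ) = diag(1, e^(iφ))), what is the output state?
(0.07038 - 0.2558i)|0⟩ + (0.9296 + 0.2558i)|1⟩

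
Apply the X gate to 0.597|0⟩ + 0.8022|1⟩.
0.8022|0⟩ + 0.597|1⟩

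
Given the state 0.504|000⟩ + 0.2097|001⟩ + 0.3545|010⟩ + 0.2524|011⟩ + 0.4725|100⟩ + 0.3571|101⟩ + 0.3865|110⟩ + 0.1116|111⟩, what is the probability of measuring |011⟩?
0.06371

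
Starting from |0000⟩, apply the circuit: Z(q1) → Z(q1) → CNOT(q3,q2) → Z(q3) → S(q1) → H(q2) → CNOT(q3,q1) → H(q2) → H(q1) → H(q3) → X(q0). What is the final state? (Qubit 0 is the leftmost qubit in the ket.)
1/2|1000⟩ + 1/2|1001⟩ + 1/2|1100⟩ + 1/2|1101⟩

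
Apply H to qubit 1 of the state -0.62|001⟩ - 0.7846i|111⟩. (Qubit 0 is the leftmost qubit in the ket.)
-0.4384|001⟩ - 0.4384|011⟩ - 0.5548i|101⟩ + 0.5548i|111⟩

H on qubit 1 mixes each pair of kets that differ only in qubit 1: amplitudes (a, b) of (|…0…⟩, |…1…⟩) become ((a + b)/√2, (a − b)/√2). Kets absent from the input have amplitude 0.
(|001⟩, |011⟩): (a, b) = (-0.62, 0) → (-0.4384, -0.4384)
(|101⟩, |111⟩): (a, b) = (0, -0.7846i) → (-0.5548i, 0.5548i)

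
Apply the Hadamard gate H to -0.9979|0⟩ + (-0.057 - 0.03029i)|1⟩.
(-0.7459 - 0.02142i)|0⟩ + (-0.6653 + 0.02142i)|1⟩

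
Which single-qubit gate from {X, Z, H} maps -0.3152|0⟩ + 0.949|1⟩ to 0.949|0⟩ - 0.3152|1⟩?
X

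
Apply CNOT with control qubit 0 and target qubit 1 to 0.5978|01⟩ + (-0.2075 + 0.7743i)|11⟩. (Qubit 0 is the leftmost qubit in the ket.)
0.5978|01⟩ + (-0.2075 + 0.7743i)|10⟩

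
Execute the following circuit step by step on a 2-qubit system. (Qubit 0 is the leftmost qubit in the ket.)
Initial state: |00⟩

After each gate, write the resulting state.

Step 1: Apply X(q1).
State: |01⟩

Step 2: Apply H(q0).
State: 1/√2|01⟩ + 1/√2|11⟩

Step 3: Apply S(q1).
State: (1/√2)i|01⟩ + (1/√2)i|11⟩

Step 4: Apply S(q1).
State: -1/√2|01⟩ - 1/√2|11⟩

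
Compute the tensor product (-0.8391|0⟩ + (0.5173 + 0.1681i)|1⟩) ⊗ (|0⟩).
-0.8391|00⟩ + (0.5173 + 0.1681i)|10⟩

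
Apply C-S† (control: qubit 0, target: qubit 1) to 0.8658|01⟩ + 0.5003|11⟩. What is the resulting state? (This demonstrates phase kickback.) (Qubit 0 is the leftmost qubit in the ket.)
0.8658|01⟩ - 0.5003i|11⟩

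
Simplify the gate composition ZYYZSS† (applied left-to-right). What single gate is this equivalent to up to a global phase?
I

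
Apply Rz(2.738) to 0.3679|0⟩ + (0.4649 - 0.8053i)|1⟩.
(0.07374 - 0.3604i)|0⟩ + (0.8821 + 0.2941i)|1⟩

Rz(2.738) = [[e^(−iθ/2), 0], [0, e^(iθ/2)]] with e^(±iθ/2) = cos(θ/2) ± i·sin(θ/2); θ = 2.738, cos(θ/2) ≈ 0.20043, sin(θ/2) ≈ 0.979708.
With a = amp(|0⟩) = 0.3679 and b = amp(|1⟩) = (0.4649 - 0.8053i):
new amp(|0⟩) = (0.20043 - 0.979708i)·a = (0.07374 - 0.3604i)
new amp(|1⟩) = (0.20043 + 0.979708i)·b = (0.8821 + 0.2941i)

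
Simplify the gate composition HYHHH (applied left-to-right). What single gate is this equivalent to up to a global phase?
Y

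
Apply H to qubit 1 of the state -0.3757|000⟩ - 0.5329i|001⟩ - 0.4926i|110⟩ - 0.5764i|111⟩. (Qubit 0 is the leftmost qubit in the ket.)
-0.2657|000⟩ - 0.3768i|001⟩ - 0.2657|010⟩ - 0.3768i|011⟩ - 0.3483i|100⟩ - 0.4076i|101⟩ + 0.3483i|110⟩ + 0.4076i|111⟩

H on qubit 1 mixes each pair of kets that differ only in qubit 1: amplitudes (a, b) of (|…0…⟩, |…1…⟩) become ((a + b)/√2, (a − b)/√2). Kets absent from the input have amplitude 0.
(|000⟩, |010⟩): (a, b) = (-0.3757, 0) → (-0.2657, -0.2657)
(|001⟩, |011⟩): (a, b) = (-0.5329i, 0) → (-0.3768i, -0.3768i)
(|100⟩, |110⟩): (a, b) = (0, -0.4926i) → (-0.3483i, 0.3483i)
(|101⟩, |111⟩): (a, b) = (0, -0.5764i) → (-0.4076i, 0.4076i)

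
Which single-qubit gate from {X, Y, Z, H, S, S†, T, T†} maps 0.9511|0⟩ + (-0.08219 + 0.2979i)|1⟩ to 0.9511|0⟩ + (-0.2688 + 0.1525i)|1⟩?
T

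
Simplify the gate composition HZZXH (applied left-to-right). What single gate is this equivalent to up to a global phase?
Z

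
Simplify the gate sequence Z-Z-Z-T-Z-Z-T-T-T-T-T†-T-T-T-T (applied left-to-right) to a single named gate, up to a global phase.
Z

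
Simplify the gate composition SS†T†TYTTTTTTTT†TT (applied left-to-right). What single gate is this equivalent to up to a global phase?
Y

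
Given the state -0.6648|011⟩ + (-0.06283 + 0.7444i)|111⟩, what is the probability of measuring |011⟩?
0.442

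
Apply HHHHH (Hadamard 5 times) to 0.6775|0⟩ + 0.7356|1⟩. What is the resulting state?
0.9992|0⟩ - 0.04108|1⟩

H² = I, so H^5 = H: a single Hadamard. With (a, b) = (0.6775, 0.7356), H gives ((a + b)/√2, (a − b)/√2) = (0.9992, -0.04108).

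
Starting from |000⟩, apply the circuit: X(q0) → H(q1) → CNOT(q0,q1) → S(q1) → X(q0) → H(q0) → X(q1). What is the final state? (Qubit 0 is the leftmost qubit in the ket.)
(1/2)i|000⟩ + 1/2|010⟩ + (1/2)i|100⟩ + 1/2|110⟩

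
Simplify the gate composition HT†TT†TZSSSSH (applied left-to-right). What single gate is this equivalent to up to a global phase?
X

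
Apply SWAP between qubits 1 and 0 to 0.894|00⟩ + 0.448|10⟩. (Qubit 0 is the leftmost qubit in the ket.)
0.894|00⟩ + 0.448|01⟩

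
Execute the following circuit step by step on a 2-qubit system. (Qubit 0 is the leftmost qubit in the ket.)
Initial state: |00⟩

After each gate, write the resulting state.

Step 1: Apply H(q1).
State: 1/√2|00⟩ + 1/√2|01⟩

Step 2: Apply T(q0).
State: 1/√2|00⟩ + 1/√2|01⟩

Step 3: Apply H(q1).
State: |00⟩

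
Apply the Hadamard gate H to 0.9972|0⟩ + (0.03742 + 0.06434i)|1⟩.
(0.7316 + 0.0455i)|0⟩ + (0.6787 - 0.0455i)|1⟩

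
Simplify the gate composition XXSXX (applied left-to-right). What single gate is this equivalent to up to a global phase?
S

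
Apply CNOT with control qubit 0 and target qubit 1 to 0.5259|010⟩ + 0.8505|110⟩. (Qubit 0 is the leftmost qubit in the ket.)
0.5259|010⟩ + 0.8505|100⟩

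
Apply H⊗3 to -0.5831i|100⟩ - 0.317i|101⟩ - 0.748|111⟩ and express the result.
(-0.2645 - 0.3182i)|000⟩ + (0.2645 - 0.09408i)|001⟩ + (0.2645 - 0.3182i)|010⟩ + (-0.2645 - 0.09408i)|011⟩ + (0.2645 + 0.3182i)|100⟩ + (-0.2645 + 0.09408i)|101⟩ + (-0.2645 + 0.3182i)|110⟩ + (0.2645 + 0.09408i)|111⟩

H⊗3 gives amp(|y⟩) = (1/2√2) Σ_x (−1)^(x·y) amp(|x⟩), where x·y is the number of positions in which both x and y have a 1.
|000⟩: (-0.5831i - 0.317i - 0.748)/(2√2) = (-0.2645 - 0.3182i)
|001⟩: (-0.5831i + 0.317i + 0.748)/(2√2) = (0.2645 - 0.09408i)
|010⟩: (-0.5831i - 0.317i + 0.748)/(2√2) = (0.2645 - 0.3182i)
|011⟩: (-0.5831i + 0.317i - 0.748)/(2√2) = (-0.2645 - 0.09408i)
|100⟩: (0.5831i + 0.317i + 0.748)/(2√2) = (0.2645 + 0.3182i)
|101⟩: (0.5831i - 0.317i - 0.748)/(2√2) = (-0.2645 + 0.09408i)
|110⟩: (0.5831i + 0.317i - 0.748)/(2√2) = (-0.2645 + 0.3182i)
|111⟩: (0.5831i - 0.317i + 0.748)/(2√2) = (0.2645 + 0.09408i)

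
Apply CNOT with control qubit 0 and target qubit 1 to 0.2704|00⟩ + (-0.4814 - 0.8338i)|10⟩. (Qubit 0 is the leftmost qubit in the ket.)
0.2704|00⟩ + (-0.4814 - 0.8338i)|11⟩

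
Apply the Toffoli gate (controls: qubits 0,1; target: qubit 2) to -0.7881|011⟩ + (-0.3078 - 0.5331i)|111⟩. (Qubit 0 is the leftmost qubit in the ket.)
-0.7881|011⟩ + (-0.3078 - 0.5331i)|110⟩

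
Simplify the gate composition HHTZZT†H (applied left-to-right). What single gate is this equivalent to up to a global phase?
H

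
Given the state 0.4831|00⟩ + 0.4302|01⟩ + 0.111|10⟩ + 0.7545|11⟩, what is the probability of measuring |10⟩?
0.01232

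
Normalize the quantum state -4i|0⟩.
-i|0⟩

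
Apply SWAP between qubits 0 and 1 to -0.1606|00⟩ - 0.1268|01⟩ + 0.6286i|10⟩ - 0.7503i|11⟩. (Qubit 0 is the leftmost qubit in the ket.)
-0.1606|00⟩ + 0.6286i|01⟩ - 0.1268|10⟩ - 0.7503i|11⟩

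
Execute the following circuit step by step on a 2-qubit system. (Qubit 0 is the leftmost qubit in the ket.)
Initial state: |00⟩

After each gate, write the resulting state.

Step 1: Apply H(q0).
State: 1/√2|00⟩ + 1/√2|10⟩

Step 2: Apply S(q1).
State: 1/√2|00⟩ + 1/√2|10⟩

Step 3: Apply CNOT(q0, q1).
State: 1/√2|00⟩ + 1/√2|11⟩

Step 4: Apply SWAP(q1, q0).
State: 1/√2|00⟩ + 1/√2|11⟩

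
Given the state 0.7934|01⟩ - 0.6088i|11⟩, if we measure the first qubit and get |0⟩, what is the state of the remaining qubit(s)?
|1⟩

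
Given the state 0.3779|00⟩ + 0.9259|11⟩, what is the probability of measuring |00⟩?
0.1428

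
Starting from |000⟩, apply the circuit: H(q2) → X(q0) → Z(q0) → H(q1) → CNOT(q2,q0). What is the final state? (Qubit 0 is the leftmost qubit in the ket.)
-1/2|001⟩ - 1/2|011⟩ - 1/2|100⟩ - 1/2|110⟩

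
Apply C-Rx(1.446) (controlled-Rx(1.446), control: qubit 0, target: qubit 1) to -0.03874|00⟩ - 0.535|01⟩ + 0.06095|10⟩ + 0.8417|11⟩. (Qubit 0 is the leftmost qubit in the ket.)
-0.03874|00⟩ - 0.535|01⟩ + (0.0457 - 0.5569i)|10⟩ + (0.6311 - 0.04033i)|11⟩

C-Rx(1.446) leaves the control-|0⟩ kets |00⟩, |01⟩ unchanged and applies Rx(1.446) to qubit 1 on the control-|1⟩ pair (|10⟩, |11⟩).
Rx(1.446) = [[cos(θ/2), −i·sin(θ/2)], [−i·sin(θ/2), cos(θ/2)]]; θ = 1.446, cos(θ/2) ≈ 0.749824, sin(θ/2) ≈ 0.661637.
With a = amp(|10⟩) = 0.06095 and b = amp(|11⟩) = 0.8417:
new amp(|10⟩) = (0.749824)·a + (-0.661637i)·b = (0.0457 - 0.5569i)
new amp(|11⟩) = (-0.661637i)·a + (0.749824)·b = (0.6311 - 0.04033i)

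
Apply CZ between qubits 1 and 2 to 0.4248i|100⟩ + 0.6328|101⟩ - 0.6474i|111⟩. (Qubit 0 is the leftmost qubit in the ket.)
0.4248i|100⟩ + 0.6328|101⟩ + 0.6474i|111⟩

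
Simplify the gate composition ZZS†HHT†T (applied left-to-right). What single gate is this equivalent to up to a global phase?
S†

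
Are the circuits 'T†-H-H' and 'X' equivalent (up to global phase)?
No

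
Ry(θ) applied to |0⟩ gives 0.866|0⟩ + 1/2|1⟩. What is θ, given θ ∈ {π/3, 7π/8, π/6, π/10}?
π/3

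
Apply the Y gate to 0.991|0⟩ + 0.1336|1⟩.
-0.1336i|0⟩ + 0.991i|1⟩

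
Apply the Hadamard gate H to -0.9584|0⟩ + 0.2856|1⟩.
-0.4757|0⟩ - 0.8796|1⟩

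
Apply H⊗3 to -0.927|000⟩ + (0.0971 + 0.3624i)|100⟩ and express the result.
(-0.2934 + 0.1281i)|000⟩ + (-0.2934 + 0.1281i)|001⟩ + (-0.2934 + 0.1281i)|010⟩ + (-0.2934 + 0.1281i)|011⟩ + (-0.3621 - 0.1281i)|100⟩ + (-0.3621 - 0.1281i)|101⟩ + (-0.3621 - 0.1281i)|110⟩ + (-0.3621 - 0.1281i)|111⟩

H⊗3 gives amp(|y⟩) = (1/2√2) Σ_x (−1)^(x·y) amp(|x⟩), where x·y is the number of positions in which both x and y have a 1.
|000⟩: (-0.927 + (0.0971 + 0.3624i))/(2√2) = (-0.2934 + 0.1281i)
|001⟩: (-0.927 + (0.0971 + 0.3624i))/(2√2) = (-0.2934 + 0.1281i)
|010⟩: (-0.927 + (0.0971 + 0.3624i))/(2√2) = (-0.2934 + 0.1281i)
|011⟩: (-0.927 + (0.0971 + 0.3624i))/(2√2) = (-0.2934 + 0.1281i)
|100⟩: (-0.927 - (0.0971 + 0.3624i))/(2√2) = (-0.3621 - 0.1281i)
|101⟩: (-0.927 - (0.0971 + 0.3624i))/(2√2) = (-0.3621 - 0.1281i)
|110⟩: (-0.927 - (0.0971 + 0.3624i))/(2√2) = (-0.3621 - 0.1281i)
|111⟩: (-0.927 - (0.0971 + 0.3624i))/(2√2) = (-0.3621 - 0.1281i)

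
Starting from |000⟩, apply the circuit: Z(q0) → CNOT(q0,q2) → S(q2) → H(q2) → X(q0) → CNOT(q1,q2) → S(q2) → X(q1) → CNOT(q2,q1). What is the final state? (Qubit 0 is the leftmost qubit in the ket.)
(1/√2)i|101⟩ + 1/√2|110⟩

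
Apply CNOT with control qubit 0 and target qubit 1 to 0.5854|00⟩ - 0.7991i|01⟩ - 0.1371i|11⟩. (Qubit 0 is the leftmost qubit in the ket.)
0.5854|00⟩ - 0.7991i|01⟩ - 0.1371i|10⟩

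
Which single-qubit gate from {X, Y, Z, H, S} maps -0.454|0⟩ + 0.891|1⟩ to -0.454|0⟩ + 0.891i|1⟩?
S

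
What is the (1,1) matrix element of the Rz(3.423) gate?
(-0.1402 + 0.9901i)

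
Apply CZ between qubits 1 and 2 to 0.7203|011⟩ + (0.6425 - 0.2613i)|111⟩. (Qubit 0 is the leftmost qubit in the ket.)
-0.7203|011⟩ + (-0.6425 + 0.2613i)|111⟩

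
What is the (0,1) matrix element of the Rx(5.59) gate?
-0.3397i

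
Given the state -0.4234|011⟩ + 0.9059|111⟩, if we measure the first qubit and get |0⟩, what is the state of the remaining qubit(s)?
-|11⟩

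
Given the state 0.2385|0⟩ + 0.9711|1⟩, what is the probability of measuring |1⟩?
0.943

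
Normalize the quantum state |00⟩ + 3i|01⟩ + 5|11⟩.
0.169|00⟩ + 0.5071i|01⟩ + 0.8452|11⟩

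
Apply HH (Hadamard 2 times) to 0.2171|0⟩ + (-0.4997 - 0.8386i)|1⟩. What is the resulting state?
0.2171|0⟩ + (-0.4997 - 0.8386i)|1⟩

H² = I, so an even number of Hadamards cancels: H^2 = I and the state is unchanged.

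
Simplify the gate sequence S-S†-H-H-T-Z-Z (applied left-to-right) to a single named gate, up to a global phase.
T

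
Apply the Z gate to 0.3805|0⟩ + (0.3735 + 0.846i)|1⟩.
0.3805|0⟩ + (-0.3735 - 0.846i)|1⟩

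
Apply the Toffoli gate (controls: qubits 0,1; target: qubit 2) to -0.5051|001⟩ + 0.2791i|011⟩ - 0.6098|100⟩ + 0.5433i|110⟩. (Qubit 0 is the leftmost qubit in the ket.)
-0.5051|001⟩ + 0.2791i|011⟩ - 0.6098|100⟩ + 0.5433i|111⟩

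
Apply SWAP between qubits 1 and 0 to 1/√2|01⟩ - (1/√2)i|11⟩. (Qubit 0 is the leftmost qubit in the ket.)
1/√2|10⟩ - (1/√2)i|11⟩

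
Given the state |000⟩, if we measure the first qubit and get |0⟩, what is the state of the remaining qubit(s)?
|00⟩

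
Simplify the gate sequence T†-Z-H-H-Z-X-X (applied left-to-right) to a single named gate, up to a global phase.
T†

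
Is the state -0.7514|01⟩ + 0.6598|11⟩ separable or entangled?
Separable

Writing the state as a|00⟩ + b|01⟩ + c|10⟩ + d|11⟩, it is a product state iff ad − bc = 0.
Here (a, b, c, d) = (0, -0.7514, 0, 0.6598): ad − bc = (0)(0.6598) − (-0.7514)(0) = 0, so the state is separable.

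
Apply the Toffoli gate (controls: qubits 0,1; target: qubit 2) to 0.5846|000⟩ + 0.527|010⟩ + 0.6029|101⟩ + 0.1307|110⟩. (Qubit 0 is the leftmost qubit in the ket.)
0.5846|000⟩ + 0.527|010⟩ + 0.6029|101⟩ + 0.1307|111⟩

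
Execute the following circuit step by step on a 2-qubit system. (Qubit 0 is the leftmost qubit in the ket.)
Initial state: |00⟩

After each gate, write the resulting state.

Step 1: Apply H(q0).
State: 1/√2|00⟩ + 1/√2|10⟩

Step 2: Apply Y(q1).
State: (1/√2)i|01⟩ + (1/√2)i|11⟩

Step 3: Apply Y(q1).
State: 1/√2|00⟩ + 1/√2|10⟩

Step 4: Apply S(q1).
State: 1/√2|00⟩ + 1/√2|10⟩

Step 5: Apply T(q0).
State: 1/√2|00⟩ + (1/2 + (1/2)i)|10⟩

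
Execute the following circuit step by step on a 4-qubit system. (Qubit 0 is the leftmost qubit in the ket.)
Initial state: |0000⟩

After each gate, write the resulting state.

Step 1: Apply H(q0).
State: 1/√2|0000⟩ + 1/√2|1000⟩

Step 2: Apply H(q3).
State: 1/2|0000⟩ + 1/2|0001⟩ + 1/2|1000⟩ + 1/2|1001⟩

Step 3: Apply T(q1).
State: 1/2|0000⟩ + 1/2|0001⟩ + 1/2|1000⟩ + 1/2|1001⟩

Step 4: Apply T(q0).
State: 1/2|0000⟩ + 1/2|0001⟩ + (1/√8 + (1/√8)i)|1000⟩ + (1/√8 + (1/√8)i)|1001⟩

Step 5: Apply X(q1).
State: 1/2|0100⟩ + 1/2|0101⟩ + (1/√8 + (1/√8)i)|1100⟩ + (1/√8 + (1/√8)i)|1101⟩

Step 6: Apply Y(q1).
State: -(1/2)i|0000⟩ - (1/2)i|0001⟩ + (1/√8 - (1/√8)i)|1000⟩ + (1/√8 - (1/√8)i)|1001⟩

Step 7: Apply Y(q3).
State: -1/2|0000⟩ + 1/2|0001⟩ + (-1/√8 - (1/√8)i)|1000⟩ + (1/√8 + (1/√8)i)|1001⟩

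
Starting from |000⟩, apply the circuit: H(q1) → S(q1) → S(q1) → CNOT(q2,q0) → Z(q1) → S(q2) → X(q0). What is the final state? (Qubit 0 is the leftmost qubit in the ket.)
1/√2|100⟩ + 1/√2|110⟩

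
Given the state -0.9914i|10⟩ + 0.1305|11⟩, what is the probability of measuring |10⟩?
0.9829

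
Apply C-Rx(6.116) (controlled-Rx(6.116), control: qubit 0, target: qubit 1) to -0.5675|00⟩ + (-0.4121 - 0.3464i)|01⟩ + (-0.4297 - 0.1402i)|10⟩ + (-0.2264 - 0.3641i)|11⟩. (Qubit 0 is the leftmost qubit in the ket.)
-0.5675|00⟩ + (-0.4121 - 0.3464i)|01⟩ + (0.3978 + 0.1586i)|10⟩ + (0.2139 + 0.3987i)|11⟩

C-Rx(6.116) leaves the control-|0⟩ kets |00⟩, |01⟩ unchanged and applies Rx(6.116) to qubit 1 on the control-|1⟩ pair (|10⟩, |11⟩).
Rx(6.116) = [[cos(θ/2), −i·sin(θ/2)], [−i·sin(θ/2), cos(θ/2)]]; θ = 6.116, cos(θ/2) ≈ -0.996508, sin(θ/2) ≈ 0.0834953.
With a = amp(|10⟩) = (-0.4297 - 0.1402i) and b = amp(|11⟩) = (-0.2264 - 0.3641i):
new amp(|10⟩) = (-0.996508)·a + (-0.0834953i)·b = (0.3978 + 0.1586i)
new amp(|11⟩) = (-0.0834953i)·a + (-0.996508)·b = (0.2139 + 0.3987i)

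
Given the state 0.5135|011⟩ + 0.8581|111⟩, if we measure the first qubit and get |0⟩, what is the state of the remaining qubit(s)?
|11⟩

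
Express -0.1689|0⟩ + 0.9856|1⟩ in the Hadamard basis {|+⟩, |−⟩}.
0.5775|+⟩ - 0.8164|−⟩

With |ψ⟩ = α|0⟩ + β|1⟩, the Hadamard-basis coefficients are ⟨+|ψ⟩ = (α + β)/√2 and ⟨−|ψ⟩ = (α − β)/√2.
Here α = -0.1689, β = 0.9856: (α + β)/√2 = 0.5775, (α − β)/√2 = -0.8164.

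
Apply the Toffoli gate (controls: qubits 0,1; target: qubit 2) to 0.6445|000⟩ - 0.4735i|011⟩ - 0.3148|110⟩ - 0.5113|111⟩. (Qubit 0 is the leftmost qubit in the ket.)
0.6445|000⟩ - 0.4735i|011⟩ - 0.5113|110⟩ - 0.3148|111⟩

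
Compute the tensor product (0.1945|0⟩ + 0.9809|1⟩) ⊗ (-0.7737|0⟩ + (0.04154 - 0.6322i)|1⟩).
-0.1505|00⟩ + (0.00808 - 0.123i)|01⟩ - 0.7589|10⟩ + (0.04075 - 0.6201i)|11⟩

amp(|b₁b₂…⟩) = product of the factor amplitudes for bits b₁, b₂, …; only kets whose every factor amplitude is nonzero survive.
|00⟩: (0.1945)(-0.7737) = -0.1505
|01⟩: (0.1945)(0.04154 - 0.6322i) = (0.00808 - 0.123i)
|10⟩: (0.9809)(-0.7737) = -0.7589
|11⟩: (0.9809)(0.04154 - 0.6322i) = (0.04075 - 0.6201i)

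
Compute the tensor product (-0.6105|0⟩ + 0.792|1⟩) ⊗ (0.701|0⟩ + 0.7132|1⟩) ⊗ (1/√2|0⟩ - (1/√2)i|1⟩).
-0.3026|000⟩ + 0.3026i|001⟩ - 0.3079|010⟩ + 0.3079i|011⟩ + 0.3926|100⟩ - 0.3926i|101⟩ + 0.3994|110⟩ - 0.3994i|111⟩

amp(|b₁b₂…⟩) = product of the factor amplitudes for bits b₁, b₂, …; only kets whose every factor amplitude is nonzero survive.
|000⟩: (-0.6105)(0.701)(1/√2) = -0.3026
|001⟩: (-0.6105)(0.701)(-(1/√2)i) = 0.3026i
|010⟩: (-0.6105)(0.7132)(1/√2) = -0.3079
|011⟩: (-0.6105)(0.7132)(-(1/√2)i) = 0.3079i
|100⟩: (0.792)(0.701)(1/√2) = 0.3926
|101⟩: (0.792)(0.701)(-(1/√2)i) = -0.3926i
|110⟩: (0.792)(0.7132)(1/√2) = 0.3994
|111⟩: (0.792)(0.7132)(-(1/√2)i) = -0.3994i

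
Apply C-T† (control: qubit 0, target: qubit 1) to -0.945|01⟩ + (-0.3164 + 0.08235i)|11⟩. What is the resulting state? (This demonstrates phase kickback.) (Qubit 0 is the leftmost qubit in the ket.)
-0.945|01⟩ + (-0.1655 + 0.282i)|11⟩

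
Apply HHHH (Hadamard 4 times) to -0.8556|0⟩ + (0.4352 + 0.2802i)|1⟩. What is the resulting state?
-0.8556|0⟩ + (0.4352 + 0.2802i)|1⟩

H² = I, so an even number of Hadamards cancels: H^4 = I and the state is unchanged.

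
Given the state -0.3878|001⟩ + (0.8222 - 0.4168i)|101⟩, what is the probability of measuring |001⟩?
0.1504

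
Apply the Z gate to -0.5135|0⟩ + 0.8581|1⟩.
-0.5135|0⟩ - 0.8581|1⟩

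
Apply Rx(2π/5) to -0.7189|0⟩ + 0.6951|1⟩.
(-0.5816 - 0.4086i)|0⟩ + (0.5623 + 0.4226i)|1⟩

Rx(2π/5) = [[cos(θ/2), −i·sin(θ/2)], [−i·sin(θ/2), cos(θ/2)]]; θ = 2π/5, cos(θ/2) ≈ 0.809017, sin(θ/2) ≈ 0.587785.
With a = amp(|0⟩) = -0.7189 and b = amp(|1⟩) = 0.6951:
new amp(|0⟩) = (0.809017)·a + (-0.587785i)·b = (-0.5816 - 0.4086i)
new amp(|1⟩) = (-0.587785i)·a + (0.809017)·b = (0.5623 + 0.4226i)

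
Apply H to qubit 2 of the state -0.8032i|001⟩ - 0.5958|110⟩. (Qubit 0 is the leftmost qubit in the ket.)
-0.5679i|000⟩ + 0.5679i|001⟩ - 0.4213|110⟩ - 0.4213|111⟩

H on qubit 2 mixes each pair of kets that differ only in qubit 2: amplitudes (a, b) of (|…0…⟩, |…1…⟩) become ((a + b)/√2, (a − b)/√2). Kets absent from the input have amplitude 0.
(|000⟩, |001⟩): (a, b) = (0, -0.8032i) → (-0.5679i, 0.5679i)
(|110⟩, |111⟩): (a, b) = (-0.5958, 0) → (-0.4213, -0.4213)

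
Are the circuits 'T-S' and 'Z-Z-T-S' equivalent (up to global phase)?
Yes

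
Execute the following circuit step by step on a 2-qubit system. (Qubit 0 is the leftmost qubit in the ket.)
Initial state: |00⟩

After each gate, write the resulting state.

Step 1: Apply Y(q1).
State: i|01⟩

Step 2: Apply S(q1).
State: -|01⟩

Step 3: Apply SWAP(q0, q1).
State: -|10⟩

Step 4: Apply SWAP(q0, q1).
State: -|01⟩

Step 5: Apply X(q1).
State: -|00⟩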